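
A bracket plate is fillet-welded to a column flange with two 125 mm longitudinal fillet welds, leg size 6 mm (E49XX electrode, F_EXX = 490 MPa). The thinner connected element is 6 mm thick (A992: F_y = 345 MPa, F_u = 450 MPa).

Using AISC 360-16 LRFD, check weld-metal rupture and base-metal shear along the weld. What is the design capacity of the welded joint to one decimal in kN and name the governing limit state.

233.8 kN (weld metal governs)

Weld metal: throat = 0.707×6 = 4.242 mm, L = 2×125 = 250 mm. φR_n = 0.75 × 0.6 × 490 × 4.242 × 250 = 233.8 kN.
Base metal shear (6 mm plate): yield φR_n = 1.0×0.6×345×6×250 = 310.5 kN; rupture φR_n = 0.75×0.6×450×6×250 = 303.8 kN; take 303.8 kN (rupture).
Governing: min(233.8, 303.8) = 233.8 kN → weld metal.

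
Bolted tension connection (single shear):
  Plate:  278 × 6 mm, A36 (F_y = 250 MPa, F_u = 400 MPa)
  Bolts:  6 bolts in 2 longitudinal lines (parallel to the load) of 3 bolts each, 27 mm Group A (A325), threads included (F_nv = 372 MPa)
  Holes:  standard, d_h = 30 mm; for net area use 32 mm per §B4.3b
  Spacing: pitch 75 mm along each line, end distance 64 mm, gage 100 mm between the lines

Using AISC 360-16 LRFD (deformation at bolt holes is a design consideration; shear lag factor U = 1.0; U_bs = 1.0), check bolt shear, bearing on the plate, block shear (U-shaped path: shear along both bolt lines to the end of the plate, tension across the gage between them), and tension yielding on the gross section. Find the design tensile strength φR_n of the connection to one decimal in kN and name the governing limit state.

Bolt shear: A_b = π(27)²/4 = 572.56 mm². φR_n = 0.75 × 372 × 572.56 × 6 × 1 = 958.5 kN.
Bearing (6 mm plate, F_u = 400 MPa): end bolts L_c = 64 − 30/2 = 49, R_n = min(1.2×49×6×400, 2.4×27×6×400) = 141.12 kN/bolt; interior L_c = 75 − 30 = 45, R_n = 129.6 kN/bolt. φR_n = 0.75 × (2×141.12 + 4×129.6) = 600.5 kN.
Block shear: shear path 2×[64+2×75] = 2×214 mm, A_gv = 2568, A_nv = 2×(214 − 2.5×32)×6 = 1608 mm²; tension across gage: (100 − 1×32)×6 = 408 mm². R_n = min(0.6×400×1608, 0.6×250×2568) + 1.0×400×408 = min(385.92, 385.2) + 163.2 = 548.4 kN. φR_n = 0.75 × 548.4 = 411.3 kN.
Tension yield (gross): A_g = 278×6 = 1668 mm². φR_n = 0.90 × 250 × 1668 = 375.3 kN.
Governing: min(958.5, 600.5, 411.3, 375.3) = 375.3 kN → gross-section yield.

375.3 kN (gross-section yield governs)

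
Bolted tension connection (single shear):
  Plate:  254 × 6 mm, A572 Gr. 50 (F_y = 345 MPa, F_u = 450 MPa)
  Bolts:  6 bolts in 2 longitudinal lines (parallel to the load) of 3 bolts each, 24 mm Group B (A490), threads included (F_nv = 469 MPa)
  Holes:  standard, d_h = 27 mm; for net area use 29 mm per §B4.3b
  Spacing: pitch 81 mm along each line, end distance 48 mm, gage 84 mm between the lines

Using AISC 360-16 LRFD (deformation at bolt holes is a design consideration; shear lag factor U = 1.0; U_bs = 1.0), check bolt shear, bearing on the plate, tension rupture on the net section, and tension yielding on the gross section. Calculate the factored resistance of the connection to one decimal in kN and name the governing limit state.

396.9 kN (net-section rupture governs)

Bolt shear: A_b = π(24)²/4 = 452.39 mm². φR_n = 0.75 × 469 × 452.39 × 6 × 1 = 954.8 kN.
Bearing (6 mm plate, F_u = 450 MPa): end bolts L_c = 48 − 27/2 = 34.5, R_n = min(1.2×34.5×6×450, 2.4×24×6×450) = 111.78 kN/bolt; interior L_c = 81 − 27 = 54, R_n = 155.52 kN/bolt. φR_n = 0.75 × (2×111.78 + 4×155.52) = 634.2 kN.
Tension rupture (net): A_n = (254 − 2×29)×6 = 1176 mm² (U = 1.0, A_e = A_n). φR_n = 0.75 × 450 × 1176 = 396.9 kN.
Tension yield (gross): A_g = 254×6 = 1524 mm². φR_n = 0.90 × 345 × 1524 = 473.2 kN.
Governing: min(954.8, 634.2, 396.9, 473.2) = 396.9 kN → net-section rupture.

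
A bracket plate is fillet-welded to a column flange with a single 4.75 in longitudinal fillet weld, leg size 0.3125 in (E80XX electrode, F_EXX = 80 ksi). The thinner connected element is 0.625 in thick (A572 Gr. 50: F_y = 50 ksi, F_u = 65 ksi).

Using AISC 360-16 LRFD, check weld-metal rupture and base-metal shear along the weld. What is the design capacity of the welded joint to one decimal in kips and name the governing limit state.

Weld metal: throat = 0.707×0.3125 = 0.22094 in, L = 4.75 in. φR_n = 0.75 × 0.6 × 80 × 0.22094 × 4.75 = 37.8 kips.
Base metal shear (0.625 in plate): yield φR_n = 1.0×0.6×50×0.625×4.75 = 89.1 kips; rupture φR_n = 0.75×0.6×65×0.625×4.75 = 86.8 kips; take 86.8 kips (rupture).
Governing: min(37.8, 86.8) = 37.8 kips → weld metal.

37.8 kips (weld metal governs)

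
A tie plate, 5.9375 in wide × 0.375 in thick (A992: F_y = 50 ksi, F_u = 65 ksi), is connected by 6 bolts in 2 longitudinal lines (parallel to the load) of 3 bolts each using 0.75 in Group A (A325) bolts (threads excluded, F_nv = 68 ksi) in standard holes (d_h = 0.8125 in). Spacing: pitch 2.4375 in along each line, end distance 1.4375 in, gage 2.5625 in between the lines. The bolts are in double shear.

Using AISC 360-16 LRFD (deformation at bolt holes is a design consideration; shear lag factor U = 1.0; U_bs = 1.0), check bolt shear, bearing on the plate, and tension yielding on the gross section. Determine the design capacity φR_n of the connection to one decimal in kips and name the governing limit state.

Bolt shear: A_b = π(0.75)²/4 = 0.44179 in². φR_n = 0.75 × 68 × 0.44179 × 6 × 2 = 270.4 kips.
Bearing (0.375 in plate, F_u = 65 ksi): end bolts L_c = 1.4375 − 0.8125/2 = 1.03125, R_n = min(1.2×1.03125×0.375×65, 2.4×0.75×0.375×65) = 30.164 kips/bolt; interior L_c = 2.4375 − 0.8125 = 1.625, R_n = 43.875 kips/bolt. φR_n = 0.75 × (2×30.164 + 4×43.875) = 176.9 kips.
Tension yield (gross): A_g = 5.9375×0.375 = 2.2266 in². φR_n = 0.90 × 50 × 2.2266 = 100.2 kips.
Governing: min(270.4, 176.9, 100.2) = 100.2 kips → gross-section yield.

100.2 kips (gross-section yield governs)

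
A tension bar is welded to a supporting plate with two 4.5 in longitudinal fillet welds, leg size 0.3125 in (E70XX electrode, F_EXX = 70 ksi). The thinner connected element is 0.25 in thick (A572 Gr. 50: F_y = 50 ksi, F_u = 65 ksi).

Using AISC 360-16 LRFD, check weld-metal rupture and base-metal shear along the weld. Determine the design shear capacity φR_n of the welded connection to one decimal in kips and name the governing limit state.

Weld metal: throat = 0.707×0.3125 = 0.22094 in, L = 2×4.5 = 9 in. φR_n = 0.75 × 0.6 × 70 × 0.22094 × 9 = 62.6 kips.
Base metal shear (0.25 in plate): yield φR_n = 1.0×0.6×50×0.25×9 = 67.5 kips; rupture φR_n = 0.75×0.6×65×0.25×9 = 65.8 kips; take 65.8 kips (rupture).
Governing: min(62.6, 65.8) = 62.6 kips → weld metal.

62.6 kips (weld metal governs)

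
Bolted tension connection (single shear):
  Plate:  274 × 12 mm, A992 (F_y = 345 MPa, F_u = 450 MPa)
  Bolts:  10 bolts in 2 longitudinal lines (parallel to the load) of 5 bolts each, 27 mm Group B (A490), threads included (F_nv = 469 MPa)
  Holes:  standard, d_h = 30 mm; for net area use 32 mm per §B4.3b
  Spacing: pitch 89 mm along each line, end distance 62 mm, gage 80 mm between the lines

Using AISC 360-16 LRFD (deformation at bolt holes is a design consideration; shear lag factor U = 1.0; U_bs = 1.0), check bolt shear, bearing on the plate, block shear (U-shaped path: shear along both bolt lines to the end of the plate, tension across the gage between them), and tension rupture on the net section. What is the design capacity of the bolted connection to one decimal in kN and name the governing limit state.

850.5 kN (net-section rupture governs)

Bolt shear: A_b = π(27)²/4 = 572.56 mm². φR_n = 0.75 × 469 × 572.56 × 10 × 1 = 2014.0 kN.
Bearing (12 mm plate, F_u = 450 MPa): end bolts L_c = 62 − 30/2 = 47, R_n = min(1.2×47×12×450, 2.4×27×12×450) = 304.56 kN/bolt; interior L_c = 89 − 30 = 59, R_n = 349.92 kN/bolt. φR_n = 0.75 × (2×304.56 + 8×349.92) = 2556.4 kN.
Block shear: shear path 2×[62+4×89] = 2×418 mm, A_gv = 10032, A_nv = 2×(418 − 4.5×32)×12 = 6576 mm²; tension across gage: (80 − 1×32)×12 = 576 mm². R_n = min(0.6×450×6576, 0.6×345×10032) + 1.0×450×576 = min(1775.5, 2076.6) + 259.2 = 2034.7 kN. φR_n = 0.75 × 2034.7 = 1526.0 kN.
Tension rupture (net): A_n = (274 − 2×32)×12 = 2520 mm² (U = 1.0, A_e = A_n). φR_n = 0.75 × 450 × 2520 = 850.5 kN.
Governing: min(2014.0, 2556.4, 1526.0, 850.5) = 850.5 kN → net-section rupture.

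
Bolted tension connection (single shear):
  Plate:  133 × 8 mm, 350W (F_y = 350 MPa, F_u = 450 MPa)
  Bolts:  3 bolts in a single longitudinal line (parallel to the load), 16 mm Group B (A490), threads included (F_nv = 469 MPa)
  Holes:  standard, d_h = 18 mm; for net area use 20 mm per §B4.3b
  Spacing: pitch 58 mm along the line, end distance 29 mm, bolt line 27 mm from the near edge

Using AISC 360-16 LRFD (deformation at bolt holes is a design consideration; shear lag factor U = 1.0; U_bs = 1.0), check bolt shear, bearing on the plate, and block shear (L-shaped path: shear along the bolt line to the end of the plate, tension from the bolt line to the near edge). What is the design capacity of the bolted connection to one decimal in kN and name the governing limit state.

199.8 kN (block shear governs)

Bolt shear: A_b = π(16)²/4 = 201.06 mm². φR_n = 0.75 × 469 × 201.06 × 3 × 1 = 212.2 kN.
Bearing (8 mm plate, F_u = 450 MPa): end bolts L_c = 29 − 18/2 = 20, R_n = min(1.2×20×8×450, 2.4×16×8×450) = 86.4 kN/bolt; interior L_c = 58 − 18 = 40, R_n = 138.24 kN/bolt. φR_n = 0.75 × (1×86.4 + 2×138.24) = 272.2 kN.
Block shear: shear path 1×[29+2×58] = 1×145 mm, A_gv = 1160, A_nv = 1×(145 − 2.5×20)×8 = 760 mm²; tension to near edge: (27 − 0.5×20)×8 = 136 mm². R_n = min(0.6×450×760, 0.6×350×1160) + 1.0×450×136 = min(205.2, 243.6) + 61.2 = 266.4 kN. φR_n = 0.75 × 266.4 = 199.8 kN.
Governing: min(212.2, 272.2, 199.8) = 199.8 kN → block shear.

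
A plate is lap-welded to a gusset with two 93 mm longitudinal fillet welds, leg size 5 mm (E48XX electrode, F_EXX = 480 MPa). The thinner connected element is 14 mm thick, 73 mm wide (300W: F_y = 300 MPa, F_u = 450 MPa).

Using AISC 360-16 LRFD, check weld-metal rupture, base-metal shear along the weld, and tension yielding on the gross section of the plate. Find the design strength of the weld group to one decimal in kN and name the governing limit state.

142.0 kN (weld metal governs)

Weld metal: throat = 0.707×5 = 3.535 mm, L = 2×93 = 186 mm. φR_n = 0.75 × 0.6 × 480 × 3.535 × 186 = 142.0 kN.
Base metal shear (14 mm plate): yield φR_n = 1.0×0.6×300×14×186 = 468.7 kN; rupture φR_n = 0.75×0.6×450×14×186 = 527.3 kN; take 468.7 kN (yield).
Tension yield (gross): A_g = 73×14 = 1022 mm². φR_n = 0.90 × 300 × 1022 = 275.9 kN.
Governing: min(142.0, 468.7, 275.9) = 142.0 kN → weld metal.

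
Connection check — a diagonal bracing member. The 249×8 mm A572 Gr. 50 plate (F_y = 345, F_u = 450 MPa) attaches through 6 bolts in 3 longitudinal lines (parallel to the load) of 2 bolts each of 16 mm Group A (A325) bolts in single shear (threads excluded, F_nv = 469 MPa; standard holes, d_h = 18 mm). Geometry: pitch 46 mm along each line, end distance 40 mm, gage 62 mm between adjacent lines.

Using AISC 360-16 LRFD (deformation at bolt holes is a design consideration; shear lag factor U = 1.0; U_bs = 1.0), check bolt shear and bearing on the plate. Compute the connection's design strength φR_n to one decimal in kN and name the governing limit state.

Bolt shear: A_b = π(16)²/4 = 201.06 mm². φR_n = 0.75 × 469 × 201.06 × 6 × 1 = 424.3 kN.
Bearing (8 mm plate, F_u = 450 MPa): end bolts L_c = 40 − 18/2 = 31, R_n = min(1.2×31×8×450, 2.4×16×8×450) = 133.92 kN/bolt; interior L_c = 46 − 18 = 28, R_n = 120.96 kN/bolt. φR_n = 0.75 × (3×133.92 + 3×120.96) = 573.5 kN.
Governing: min(424.3, 573.5) = 424.3 kN → bolt shear.

424.3 kN (bolt shear governs)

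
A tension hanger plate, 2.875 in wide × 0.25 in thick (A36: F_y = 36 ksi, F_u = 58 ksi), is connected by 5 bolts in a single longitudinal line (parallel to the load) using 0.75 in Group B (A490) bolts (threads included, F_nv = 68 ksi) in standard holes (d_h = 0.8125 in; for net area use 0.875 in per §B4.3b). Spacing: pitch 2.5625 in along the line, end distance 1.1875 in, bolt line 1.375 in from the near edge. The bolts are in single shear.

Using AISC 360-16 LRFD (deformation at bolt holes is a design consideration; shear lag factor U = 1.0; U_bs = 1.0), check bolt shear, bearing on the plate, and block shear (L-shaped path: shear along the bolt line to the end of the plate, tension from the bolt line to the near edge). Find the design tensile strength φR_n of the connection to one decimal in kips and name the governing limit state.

Bolt shear: A_b = π(0.75)²/4 = 0.44179 in². φR_n = 0.75 × 68 × 0.44179 × 5 × 1 = 112.7 kips.
Bearing (0.25 in plate, F_u = 58 ksi): end bolts L_c = 1.1875 − 0.8125/2 = 0.78125, R_n = min(1.2×0.78125×0.25×58, 2.4×0.75×0.25×58) = 13.594 kips/bolt; interior L_c = 2.5625 − 0.8125 = 1.75, R_n = 26.1 kips/bolt. φR_n = 0.75 × (1×13.594 + 4×26.1) = 88.5 kips.
Block shear: shear path 1×[1.1875+4×2.5625] = 1×11.4375 in, A_gv = 2.8594, A_nv = 1×(11.4375 − 4.5×0.875)×0.25 = 1.875 in²; tension to near edge: (1.375 − 0.5×0.875)×0.25 = 0.23438 in². R_n = min(0.6×58×1.875, 0.6×36×2.8594) + 1.0×58×0.23438 = min(65.25, 61.763) + 13.594 = 75.357 kips. φR_n = 0.75 × 75.357 = 56.5 kips.
Governing: min(112.7, 88.5, 56.5) = 56.5 kips → block shear.

56.5 kips (block shear governs)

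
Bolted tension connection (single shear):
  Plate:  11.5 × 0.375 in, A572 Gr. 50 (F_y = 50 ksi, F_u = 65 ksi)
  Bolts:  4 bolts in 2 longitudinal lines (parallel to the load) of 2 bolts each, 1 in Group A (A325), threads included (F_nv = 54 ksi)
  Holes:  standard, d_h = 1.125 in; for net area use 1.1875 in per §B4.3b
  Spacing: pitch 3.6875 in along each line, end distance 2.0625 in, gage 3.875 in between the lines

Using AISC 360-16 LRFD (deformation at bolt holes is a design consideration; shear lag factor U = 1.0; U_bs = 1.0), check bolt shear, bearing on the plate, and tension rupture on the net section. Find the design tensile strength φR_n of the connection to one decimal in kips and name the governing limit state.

127.2 kips (bolt shear governs)

Bolt shear: A_b = π(1)²/4 = 0.7854 in². φR_n = 0.75 × 54 × 0.7854 × 4 × 1 = 127.2 kips.
Bearing (0.375 in plate, F_u = 65 ksi): end bolts L_c = 2.0625 − 1.125/2 = 1.5, R_n = min(1.2×1.5×0.375×65, 2.4×1×0.375×65) = 43.875 kips/bolt; interior L_c = 3.6875 − 1.125 = 2.5625, R_n = 58.5 kips/bolt. φR_n = 0.75 × (2×43.875 + 2×58.5) = 153.6 kips.
Tension rupture (net): A_n = (11.5 − 2×1.1875)×0.375 = 3.4219 in² (U = 1.0, A_e = A_n). φR_n = 0.75 × 65 × 3.4219 = 166.8 kips.
Governing: min(127.2, 153.6, 166.8) = 127.2 kips → bolt shear.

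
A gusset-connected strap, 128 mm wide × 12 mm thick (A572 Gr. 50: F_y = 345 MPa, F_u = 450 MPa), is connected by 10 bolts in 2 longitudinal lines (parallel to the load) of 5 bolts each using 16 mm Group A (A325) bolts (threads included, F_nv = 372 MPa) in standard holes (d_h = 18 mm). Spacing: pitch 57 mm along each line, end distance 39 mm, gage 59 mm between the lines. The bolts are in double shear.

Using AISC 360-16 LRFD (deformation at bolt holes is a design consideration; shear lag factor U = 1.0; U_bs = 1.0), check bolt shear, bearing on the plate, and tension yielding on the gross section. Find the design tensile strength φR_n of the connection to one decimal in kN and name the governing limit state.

Bolt shear: A_b = π(16)²/4 = 201.06 mm². φR_n = 0.75 × 372 × 201.06 × 10 × 2 = 1121.9 kN.
Bearing (12 mm plate, F_u = 450 MPa): end bolts L_c = 39 − 18/2 = 30, R_n = min(1.2×30×12×450, 2.4×16×12×450) = 194.4 kN/bolt; interior L_c = 57 − 18 = 39, R_n = 207.36 kN/bolt. φR_n = 0.75 × (2×194.4 + 8×207.36) = 1535.8 kN.
Tension yield (gross): A_g = 128×12 = 1536 mm². φR_n = 0.90 × 345 × 1536 = 476.9 kN.
Governing: min(1121.9, 1535.8, 476.9) = 476.9 kN → gross-section yield.

476.9 kN (gross-section yield governs)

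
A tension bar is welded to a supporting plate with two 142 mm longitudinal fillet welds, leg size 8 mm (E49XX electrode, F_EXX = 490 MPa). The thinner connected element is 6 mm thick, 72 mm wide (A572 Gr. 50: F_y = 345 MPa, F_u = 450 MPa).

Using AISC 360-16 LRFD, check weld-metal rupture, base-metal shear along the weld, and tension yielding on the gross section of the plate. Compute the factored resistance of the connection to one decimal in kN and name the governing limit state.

134.1 kN (gross-section yield governs)

Weld metal: throat = 0.707×8 = 5.656 mm, L = 2×142 = 284 mm. φR_n = 0.75 × 0.6 × 490 × 5.656 × 284 = 354.2 kN.
Base metal shear (6 mm plate): yield φR_n = 1.0×0.6×345×6×284 = 352.7 kN; rupture φR_n = 0.75×0.6×450×6×284 = 345.1 kN; take 345.1 kN (rupture).
Tension yield (gross): A_g = 72×6 = 432 mm². φR_n = 0.90 × 345 × 432 = 134.1 kN.
Governing: min(354.2, 345.1, 134.1) = 134.1 kN → gross-section yield.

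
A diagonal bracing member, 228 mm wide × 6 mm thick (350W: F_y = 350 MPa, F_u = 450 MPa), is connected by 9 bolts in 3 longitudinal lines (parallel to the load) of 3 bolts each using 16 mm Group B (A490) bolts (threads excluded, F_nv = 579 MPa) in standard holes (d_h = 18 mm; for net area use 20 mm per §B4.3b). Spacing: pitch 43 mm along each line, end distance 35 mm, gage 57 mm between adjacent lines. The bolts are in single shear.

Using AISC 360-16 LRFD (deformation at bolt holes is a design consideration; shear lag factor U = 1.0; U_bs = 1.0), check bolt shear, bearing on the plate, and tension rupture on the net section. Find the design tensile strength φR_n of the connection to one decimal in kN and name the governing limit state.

340.2 kN (net-section rupture governs)

Bolt shear: A_b = π(16)²/4 = 201.06 mm². φR_n = 0.75 × 579 × 201.06 × 9 × 1 = 785.8 kN.
Bearing (6 mm plate, F_u = 450 MPa): end bolts L_c = 35 − 18/2 = 26, R_n = min(1.2×26×6×450, 2.4×16×6×450) = 84.24 kN/bolt; interior L_c = 43 − 18 = 25, R_n = 81 kN/bolt. φR_n = 0.75 × (3×84.24 + 6×81) = 554.0 kN.
Tension rupture (net): A_n = (228 − 3×20)×6 = 1008 mm² (U = 1.0, A_e = A_n). φR_n = 0.75 × 450 × 1008 = 340.2 kN.
Governing: min(785.8, 554.0, 340.2) = 340.2 kN → net-section rupture.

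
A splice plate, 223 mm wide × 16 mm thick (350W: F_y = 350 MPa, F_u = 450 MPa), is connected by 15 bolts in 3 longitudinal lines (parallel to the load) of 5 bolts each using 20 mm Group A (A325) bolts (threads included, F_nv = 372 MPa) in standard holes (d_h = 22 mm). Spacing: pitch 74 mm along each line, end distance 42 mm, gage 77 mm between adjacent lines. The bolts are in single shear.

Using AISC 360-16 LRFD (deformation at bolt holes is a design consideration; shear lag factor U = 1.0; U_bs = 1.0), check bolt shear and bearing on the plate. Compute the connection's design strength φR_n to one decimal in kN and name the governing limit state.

Bolt shear: A_b = π(20)²/4 = 314.16 mm². φR_n = 0.75 × 372 × 314.16 × 15 × 1 = 1314.8 kN.
Bearing (16 mm plate, F_u = 450 MPa): end bolts L_c = 42 − 22/2 = 31, R_n = min(1.2×31×16×450, 2.4×20×16×450) = 267.84 kN/bolt; interior L_c = 74 − 22 = 52, R_n = 345.6 kN/bolt. φR_n = 0.75 × (3×267.84 + 12×345.6) = 3713.0 kN.
Governing: min(1314.8, 3713.0) = 1314.8 kN → bolt shear.

1314.8 kN (bolt shear governs)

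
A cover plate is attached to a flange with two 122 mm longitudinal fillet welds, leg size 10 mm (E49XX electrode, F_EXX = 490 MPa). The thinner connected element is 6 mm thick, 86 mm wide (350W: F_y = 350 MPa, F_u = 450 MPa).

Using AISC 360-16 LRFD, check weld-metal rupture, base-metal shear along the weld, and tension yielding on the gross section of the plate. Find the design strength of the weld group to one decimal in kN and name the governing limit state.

162.5 kN (gross-section yield governs)

Weld metal: throat = 0.707×10 = 7.07 mm, L = 2×122 = 244 mm. φR_n = 0.75 × 0.6 × 490 × 7.07 × 244 = 380.4 kN.
Base metal shear (6 mm plate): yield φR_n = 1.0×0.6×350×6×244 = 307.4 kN; rupture φR_n = 0.75×0.6×450×6×244 = 296.5 kN; take 296.5 kN (rupture).
Tension yield (gross): A_g = 86×6 = 516 mm². φR_n = 0.90 × 350 × 516 = 162.5 kN.
Governing: min(380.4, 296.5, 162.5) = 162.5 kN → gross-section yield.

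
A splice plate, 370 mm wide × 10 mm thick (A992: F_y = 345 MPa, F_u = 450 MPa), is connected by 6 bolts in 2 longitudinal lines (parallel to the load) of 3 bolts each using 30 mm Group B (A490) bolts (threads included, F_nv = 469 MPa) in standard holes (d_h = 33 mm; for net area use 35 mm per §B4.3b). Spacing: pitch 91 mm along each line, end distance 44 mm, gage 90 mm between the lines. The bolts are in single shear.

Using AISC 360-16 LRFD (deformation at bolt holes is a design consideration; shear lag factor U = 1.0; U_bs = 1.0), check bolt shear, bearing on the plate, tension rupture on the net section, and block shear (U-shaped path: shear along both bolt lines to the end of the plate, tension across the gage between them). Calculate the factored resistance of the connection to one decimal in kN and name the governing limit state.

746.6 kN (block shear governs)

Bolt shear: A_b = π(30)²/4 = 706.86 mm². φR_n = 0.75 × 469 × 706.86 × 6 × 1 = 1491.8 kN.
Bearing (10 mm plate, F_u = 450 MPa): end bolts L_c = 44 − 33/2 = 27.5, R_n = min(1.2×27.5×10×450, 2.4×30×10×450) = 148.5 kN/bolt; interior L_c = 91 − 33 = 58, R_n = 313.2 kN/bolt. φR_n = 0.75 × (2×148.5 + 4×313.2) = 1162.4 kN.
Tension rupture (net): A_n = (370 − 2×35)×10 = 3000 mm² (U = 1.0, A_e = A_n). φR_n = 0.75 × 450 × 3000 = 1012.5 kN.
Block shear: shear path 2×[44+2×91] = 2×226 mm, A_gv = 4520, A_nv = 2×(226 − 2.5×35)×10 = 2770 mm²; tension across gage: (90 − 1×35)×10 = 550 mm². R_n = min(0.6×450×2770, 0.6×345×4520) + 1.0×450×550 = min(747.9, 935.64) + 247.5 = 995.4 kN. φR_n = 0.75 × 995.4 = 746.6 kN.
Governing: min(1491.8, 1162.4, 1012.5, 746.6) = 746.6 kN → block shear.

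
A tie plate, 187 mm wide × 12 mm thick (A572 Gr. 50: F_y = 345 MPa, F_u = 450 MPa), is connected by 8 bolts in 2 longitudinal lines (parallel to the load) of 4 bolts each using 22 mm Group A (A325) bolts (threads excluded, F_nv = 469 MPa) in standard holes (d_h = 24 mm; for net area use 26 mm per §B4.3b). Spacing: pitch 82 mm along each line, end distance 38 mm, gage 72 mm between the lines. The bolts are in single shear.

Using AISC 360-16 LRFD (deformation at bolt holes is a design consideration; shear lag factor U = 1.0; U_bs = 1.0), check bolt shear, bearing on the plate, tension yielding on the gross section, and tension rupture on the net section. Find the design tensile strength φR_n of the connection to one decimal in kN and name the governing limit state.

Bolt shear: A_b = π(22)²/4 = 380.13 mm². φR_n = 0.75 × 469 × 380.13 × 8 × 1 = 1069.7 kN.
Bearing (12 mm plate, F_u = 450 MPa): end bolts L_c = 38 − 24/2 = 26, R_n = min(1.2×26×12×450, 2.4×22×12×450) = 168.48 kN/bolt; interior L_c = 82 − 24 = 58, R_n = 285.12 kN/bolt. φR_n = 0.75 × (2×168.48 + 6×285.12) = 1535.8 kN.
Tension yield (gross): A_g = 187×12 = 2244 mm². φR_n = 0.90 × 345 × 2244 = 696.8 kN.
Tension rupture (net): A_n = (187 − 2×26)×12 = 1620 mm² (U = 1.0, A_e = A_n). φR_n = 0.75 × 450 × 1620 = 546.8 kN.
Governing: min(1069.7, 1535.8, 696.8, 546.8) = 546.8 kN → net-section rupture.

546.8 kN (net-section rupture governs)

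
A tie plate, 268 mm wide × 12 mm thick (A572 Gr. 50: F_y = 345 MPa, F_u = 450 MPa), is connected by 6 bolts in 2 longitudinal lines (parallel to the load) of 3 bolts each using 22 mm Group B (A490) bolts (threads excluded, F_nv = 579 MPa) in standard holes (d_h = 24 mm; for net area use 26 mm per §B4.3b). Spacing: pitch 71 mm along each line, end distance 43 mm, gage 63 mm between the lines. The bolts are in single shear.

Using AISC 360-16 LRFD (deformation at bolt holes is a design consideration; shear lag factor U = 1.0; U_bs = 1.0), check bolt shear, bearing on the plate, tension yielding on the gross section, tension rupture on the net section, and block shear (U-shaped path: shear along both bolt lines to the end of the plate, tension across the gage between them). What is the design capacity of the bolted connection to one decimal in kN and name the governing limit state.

733.1 kN (block shear governs)

Bolt shear: A_b = π(22)²/4 = 380.13 mm². φR_n = 0.75 × 579 × 380.13 × 6 × 1 = 990.4 kN.
Bearing (12 mm plate, F_u = 450 MPa): end bolts L_c = 43 − 24/2 = 31, R_n = min(1.2×31×12×450, 2.4×22×12×450) = 200.88 kN/bolt; interior L_c = 71 − 24 = 47, R_n = 285.12 kN/bolt. φR_n = 0.75 × (2×200.88 + 4×285.12) = 1156.7 kN.
Tension yield (gross): A_g = 268×12 = 3216 mm². φR_n = 0.90 × 345 × 3216 = 998.6 kN.
Tension rupture (net): A_n = (268 − 2×26)×12 = 2592 mm² (U = 1.0, A_e = A_n). φR_n = 0.75 × 450 × 2592 = 874.8 kN.
Block shear: shear path 2×[43+2×71] = 2×185 mm, A_gv = 4440, A_nv = 2×(185 − 2.5×26)×12 = 2880 mm²; tension across gage: (63 − 1×26)×12 = 444 mm². R_n = min(0.6×450×2880, 0.6×345×4440) + 1.0×450×444 = min(777.6, 919.08) + 199.8 = 977.4 kN. φR_n = 0.75 × 977.4 = 733.1 kN.
Governing: min(990.4, 1156.7, 998.6, 874.8, 733.1) = 733.1 kN → block shear.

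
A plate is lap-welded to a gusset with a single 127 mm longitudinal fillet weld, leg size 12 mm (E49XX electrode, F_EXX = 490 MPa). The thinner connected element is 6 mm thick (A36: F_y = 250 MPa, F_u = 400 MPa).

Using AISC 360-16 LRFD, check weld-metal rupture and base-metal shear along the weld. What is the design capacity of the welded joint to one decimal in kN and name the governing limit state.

Weld metal: throat = 0.707×12 = 8.484 mm, L = 127 mm. φR_n = 0.75 × 0.6 × 490 × 8.484 × 127 = 237.6 kN.
Base metal shear (6 mm plate): yield φR_n = 1.0×0.6×250×6×127 = 114.3 kN; rupture φR_n = 0.75×0.6×400×6×127 = 137.2 kN; take 114.3 kN (yield).
Governing: min(237.6, 114.3) = 114.3 kN → base-metal shear.

114.3 kN (base-metal shear governs)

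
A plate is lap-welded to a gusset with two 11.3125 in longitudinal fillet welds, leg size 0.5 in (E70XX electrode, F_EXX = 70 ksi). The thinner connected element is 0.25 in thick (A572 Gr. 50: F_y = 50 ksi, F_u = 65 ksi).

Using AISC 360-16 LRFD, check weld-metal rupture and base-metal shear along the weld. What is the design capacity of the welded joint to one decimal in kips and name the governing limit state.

165.4 kips (base-metal shear governs)

Weld metal: throat = 0.707×0.5 = 0.3535 in, L = 2×11.3125 = 22.625 in. φR_n = 0.75 × 0.6 × 70 × 0.3535 × 22.625 = 251.9 kips.
Base metal shear (0.25 in plate): yield φR_n = 1.0×0.6×50×0.25×22.625 = 169.7 kips; rupture φR_n = 0.75×0.6×65×0.25×22.625 = 165.4 kips; take 165.4 kips (rupture).
Governing: min(251.9, 165.4) = 165.4 kips → base-metal shear.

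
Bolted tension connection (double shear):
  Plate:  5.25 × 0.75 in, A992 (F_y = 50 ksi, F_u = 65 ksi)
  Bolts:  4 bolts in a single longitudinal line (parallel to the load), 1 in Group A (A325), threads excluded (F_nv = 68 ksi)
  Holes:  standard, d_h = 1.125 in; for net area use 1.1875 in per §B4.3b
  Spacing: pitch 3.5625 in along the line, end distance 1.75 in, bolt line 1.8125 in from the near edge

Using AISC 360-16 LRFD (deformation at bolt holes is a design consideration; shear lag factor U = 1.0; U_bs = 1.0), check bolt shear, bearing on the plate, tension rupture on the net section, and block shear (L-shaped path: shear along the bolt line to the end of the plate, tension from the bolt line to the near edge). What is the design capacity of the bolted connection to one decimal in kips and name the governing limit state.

148.5 kips (net-section rupture governs)

Bolt shear: A_b = π(1)²/4 = 0.7854 in². φR_n = 0.75 × 68 × 0.7854 × 4 × 2 = 320.4 kips.
Bearing (0.75 in plate, F_u = 65 ksi): end bolts L_c = 1.75 − 1.125/2 = 1.1875, R_n = min(1.2×1.1875×0.75×65, 2.4×1×0.75×65) = 69.469 kips/bolt; interior L_c = 3.5625 − 1.125 = 2.4375, R_n = 117 kips/bolt. φR_n = 0.75 × (1×69.469 + 3×117) = 315.4 kips.
Tension rupture (net): A_n = (5.25 − 1×1.1875)×0.75 = 3.0469 in² (U = 1.0, A_e = A_n). φR_n = 0.75 × 65 × 3.0469 = 148.5 kips.
Block shear: shear path 1×[1.75+3×3.5625] = 1×12.4375 in, A_gv = 9.3281, A_nv = 1×(12.4375 − 3.5×1.1875)×0.75 = 6.2109 in²; tension to near edge: (1.8125 − 0.5×1.1875)×0.75 = 0.91406 in². R_n = min(0.6×65×6.2109, 0.6×50×9.3281) + 1.0×65×0.91406 = min(242.23, 279.84) + 59.414 = 301.64 kips. φR_n = 0.75 × 301.64 = 226.2 kips.
Governing: min(320.4, 315.4, 148.5, 226.2) = 148.5 kips → net-section rupture.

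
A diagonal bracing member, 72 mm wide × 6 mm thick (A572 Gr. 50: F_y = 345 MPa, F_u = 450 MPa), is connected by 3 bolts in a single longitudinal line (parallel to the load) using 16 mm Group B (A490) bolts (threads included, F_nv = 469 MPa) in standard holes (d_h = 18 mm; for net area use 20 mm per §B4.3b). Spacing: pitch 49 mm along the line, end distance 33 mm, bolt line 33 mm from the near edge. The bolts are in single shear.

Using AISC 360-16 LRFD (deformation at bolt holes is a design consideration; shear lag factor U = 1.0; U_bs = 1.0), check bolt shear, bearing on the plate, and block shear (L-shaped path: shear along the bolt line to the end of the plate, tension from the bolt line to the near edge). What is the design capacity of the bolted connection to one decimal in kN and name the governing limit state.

145.0 kN (block shear governs)

Bolt shear: A_b = π(16)²/4 = 201.06 mm². φR_n = 0.75 × 469 × 201.06 × 3 × 1 = 212.2 kN.
Bearing (6 mm plate, F_u = 450 MPa): end bolts L_c = 33 − 18/2 = 24, R_n = min(1.2×24×6×450, 2.4×16×6×450) = 77.76 kN/bolt; interior L_c = 49 − 18 = 31, R_n = 100.44 kN/bolt. φR_n = 0.75 × (1×77.76 + 2×100.44) = 209.0 kN.
Block shear: shear path 1×[33+2×49] = 1×131 mm, A_gv = 786, A_nv = 1×(131 − 2.5×20)×6 = 486 mm²; tension to near edge: (33 − 0.5×20)×6 = 138 mm². R_n = min(0.6×450×486, 0.6×345×786) + 1.0×450×138 = min(131.22, 162.7) + 62.1 = 193.32 kN. φR_n = 0.75 × 193.32 = 145.0 kN.
Governing: min(212.2, 209.0, 145.0) = 145.0 kN → block shear.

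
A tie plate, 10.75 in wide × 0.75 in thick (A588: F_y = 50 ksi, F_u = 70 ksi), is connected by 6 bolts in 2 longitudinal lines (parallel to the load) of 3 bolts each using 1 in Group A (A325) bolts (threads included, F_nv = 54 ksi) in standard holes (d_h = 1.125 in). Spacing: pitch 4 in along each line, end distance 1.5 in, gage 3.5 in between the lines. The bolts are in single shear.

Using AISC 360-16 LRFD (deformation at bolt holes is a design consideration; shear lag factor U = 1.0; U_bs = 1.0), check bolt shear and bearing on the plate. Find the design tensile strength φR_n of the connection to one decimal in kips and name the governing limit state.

Bolt shear: A_b = π(1)²/4 = 0.7854 in². φR_n = 0.75 × 54 × 0.7854 × 6 × 1 = 190.9 kips.
Bearing (0.75 in plate, F_u = 70 ksi): end bolts L_c = 1.5 − 1.125/2 = 0.9375, R_n = min(1.2×0.9375×0.75×70, 2.4×1×0.75×70) = 59.063 kips/bolt; interior L_c = 4 − 1.125 = 2.875, R_n = 126 kips/bolt. φR_n = 0.75 × (2×59.063 + 4×126) = 466.6 kips.
Governing: min(190.9, 466.6) = 190.9 kips → bolt shear.

190.9 kips (bolt shear governs)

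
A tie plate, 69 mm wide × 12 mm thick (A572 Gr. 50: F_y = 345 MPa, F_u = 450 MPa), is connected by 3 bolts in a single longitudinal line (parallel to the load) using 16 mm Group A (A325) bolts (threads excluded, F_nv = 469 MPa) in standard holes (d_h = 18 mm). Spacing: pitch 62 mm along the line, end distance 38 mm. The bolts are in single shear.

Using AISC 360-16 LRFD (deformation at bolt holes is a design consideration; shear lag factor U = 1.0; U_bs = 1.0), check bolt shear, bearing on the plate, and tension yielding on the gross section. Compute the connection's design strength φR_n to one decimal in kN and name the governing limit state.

212.2 kN (bolt shear governs)

Bolt shear: A_b = π(16)²/4 = 201.06 mm². φR_n = 0.75 × 469 × 201.06 × 3 × 1 = 212.2 kN.
Bearing (12 mm plate, F_u = 450 MPa): end bolts L_c = 38 − 18/2 = 29, R_n = min(1.2×29×12×450, 2.4×16×12×450) = 187.92 kN/bolt; interior L_c = 62 − 18 = 44, R_n = 207.36 kN/bolt. φR_n = 0.75 × (1×187.92 + 2×207.36) = 452.0 kN.
Tension yield (gross): A_g = 69×12 = 828 mm². φR_n = 0.90 × 345 × 828 = 257.1 kN.
Governing: min(212.2, 452.0, 257.1) = 212.2 kN → bolt shear.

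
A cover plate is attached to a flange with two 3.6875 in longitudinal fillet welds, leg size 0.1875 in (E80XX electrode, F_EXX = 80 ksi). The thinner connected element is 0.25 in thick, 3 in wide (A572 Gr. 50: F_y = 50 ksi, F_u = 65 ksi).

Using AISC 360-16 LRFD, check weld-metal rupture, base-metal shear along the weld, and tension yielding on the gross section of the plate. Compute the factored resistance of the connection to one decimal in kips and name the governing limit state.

33.8 kips (gross-section yield governs)

Weld metal: throat = 0.707×0.1875 = 0.13256 in, L = 2×3.6875 = 7.375 in. φR_n = 0.75 × 0.6 × 80 × 0.13256 × 7.375 = 35.2 kips.
Base metal shear (0.25 in plate): yield φR_n = 1.0×0.6×50×0.25×7.375 = 55.3 kips; rupture φR_n = 0.75×0.6×65×0.25×7.375 = 53.9 kips; take 53.9 kips (rupture).
Tension yield (gross): A_g = 3×0.25 = 0.75 in². φR_n = 0.90 × 50 × 0.75 = 33.8 kips.
Governing: min(35.2, 53.9, 33.8) = 33.8 kips → gross-section yield.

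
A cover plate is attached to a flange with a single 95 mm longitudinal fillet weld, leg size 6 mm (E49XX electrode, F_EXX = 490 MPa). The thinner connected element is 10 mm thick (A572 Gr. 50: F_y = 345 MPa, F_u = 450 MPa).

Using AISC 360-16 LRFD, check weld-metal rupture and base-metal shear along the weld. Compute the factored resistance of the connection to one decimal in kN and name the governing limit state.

88.9 kN (weld metal governs)

Weld metal: throat = 0.707×6 = 4.242 mm, L = 95 mm. φR_n = 0.75 × 0.6 × 490 × 4.242 × 95 = 88.9 kN.
Base metal shear (10 mm plate): yield φR_n = 1.0×0.6×345×10×95 = 196.7 kN; rupture φR_n = 0.75×0.6×450×10×95 = 192.4 kN; take 192.4 kN (rupture).
Governing: min(88.9, 192.4) = 88.9 kN → weld metal.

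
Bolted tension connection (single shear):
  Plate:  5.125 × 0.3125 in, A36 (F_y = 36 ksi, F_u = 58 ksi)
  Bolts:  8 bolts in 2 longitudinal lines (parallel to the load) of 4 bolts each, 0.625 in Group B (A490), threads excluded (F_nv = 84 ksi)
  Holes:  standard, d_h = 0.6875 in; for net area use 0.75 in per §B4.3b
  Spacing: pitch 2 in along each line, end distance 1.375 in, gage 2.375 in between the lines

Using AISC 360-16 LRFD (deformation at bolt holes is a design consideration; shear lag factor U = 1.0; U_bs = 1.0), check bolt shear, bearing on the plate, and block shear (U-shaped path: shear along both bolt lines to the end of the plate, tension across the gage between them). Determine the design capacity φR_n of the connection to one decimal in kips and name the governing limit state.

96.8 kips (block shear governs)

Bolt shear: A_b = π(0.625)²/4 = 0.3068 in². φR_n = 0.75 × 84 × 0.3068 × 8 × 1 = 154.6 kips.
Bearing (0.3125 in plate, F_u = 58 ksi): end bolts L_c = 1.375 − 0.6875/2 = 1.03125, R_n = min(1.2×1.03125×0.3125×58, 2.4×0.625×0.3125×58) = 22.43 kips/bolt; interior L_c = 2 − 0.6875 = 1.3125, R_n = 27.188 kips/bolt. φR_n = 0.75 × (2×22.43 + 6×27.188) = 156.0 kips.
Block shear: shear path 2×[1.375+3×2] = 2×7.375 in, A_gv = 4.6094, A_nv = 2×(7.375 − 3.5×0.75)×0.3125 = 2.9688 in²; tension across gage: (2.375 − 1×0.75)×0.3125 = 0.50781 in². R_n = min(0.6×58×2.9688, 0.6×36×4.6094) + 1.0×58×0.50781 = min(103.31, 99.563) + 29.453 = 129.02 kips. φR_n = 0.75 × 129.02 = 96.8 kips.
Governing: min(154.6, 156.0, 96.8) = 96.8 kips → block shear.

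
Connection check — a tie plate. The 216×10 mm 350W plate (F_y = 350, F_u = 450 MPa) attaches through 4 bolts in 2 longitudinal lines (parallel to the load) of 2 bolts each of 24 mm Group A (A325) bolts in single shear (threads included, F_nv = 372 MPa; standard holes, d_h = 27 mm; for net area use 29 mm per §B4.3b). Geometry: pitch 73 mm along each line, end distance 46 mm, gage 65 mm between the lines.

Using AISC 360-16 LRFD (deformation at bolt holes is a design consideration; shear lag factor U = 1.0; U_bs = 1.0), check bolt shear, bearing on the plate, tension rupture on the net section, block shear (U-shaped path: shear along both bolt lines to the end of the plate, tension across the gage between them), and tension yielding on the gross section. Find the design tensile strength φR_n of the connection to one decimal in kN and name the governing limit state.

Bolt shear: A_b = π(24)²/4 = 452.39 mm². φR_n = 0.75 × 372 × 452.39 × 4 × 1 = 504.9 kN.
Bearing (10 mm plate, F_u = 450 MPa): end bolts L_c = 46 − 27/2 = 32.5, R_n = min(1.2×32.5×10×450, 2.4×24×10×450) = 175.5 kN/bolt; interior L_c = 73 − 27 = 46, R_n = 248.4 kN/bolt. φR_n = 0.75 × (2×175.5 + 2×248.4) = 635.9 kN.
Tension rupture (net): A_n = (216 − 2×29)×10 = 1580 mm² (U = 1.0, A_e = A_n). φR_n = 0.75 × 450 × 1580 = 533.3 kN.
Block shear: shear path 2×[46+1×73] = 2×119 mm, A_gv = 2380, A_nv = 2×(119 − 1.5×29)×10 = 1510 mm²; tension across gage: (65 − 1×29)×10 = 360 mm². R_n = min(0.6×450×1510, 0.6×350×2380) + 1.0×450×360 = min(407.7, 499.8) + 162 = 569.7 kN. φR_n = 0.75 × 569.7 = 427.3 kN.
Tension yield (gross): A_g = 216×10 = 2160 mm². φR_n = 0.90 × 350 × 2160 = 680.4 kN.
Governing: min(504.9, 635.9, 533.3, 427.3, 680.4) = 427.3 kN → block shear.

427.3 kN (block shear governs)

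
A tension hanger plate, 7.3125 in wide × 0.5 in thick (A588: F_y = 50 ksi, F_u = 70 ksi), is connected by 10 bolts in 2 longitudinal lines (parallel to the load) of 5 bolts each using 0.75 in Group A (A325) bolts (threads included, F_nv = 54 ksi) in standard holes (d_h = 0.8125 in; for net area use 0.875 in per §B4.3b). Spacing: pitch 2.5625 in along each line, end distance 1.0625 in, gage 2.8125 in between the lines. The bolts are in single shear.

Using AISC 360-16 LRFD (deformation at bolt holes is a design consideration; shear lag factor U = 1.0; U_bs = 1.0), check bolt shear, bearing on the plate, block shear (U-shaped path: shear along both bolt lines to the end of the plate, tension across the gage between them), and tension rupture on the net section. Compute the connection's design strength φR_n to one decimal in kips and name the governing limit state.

146.0 kips (net-section rupture governs)

Bolt shear: A_b = π(0.75)²/4 = 0.44179 in². φR_n = 0.75 × 54 × 0.44179 × 10 × 1 = 178.9 kips.
Bearing (0.5 in plate, F_u = 70 ksi): end bolts L_c = 1.0625 − 0.8125/2 = 0.65625, R_n = min(1.2×0.65625×0.5×70, 2.4×0.75×0.5×70) = 27.563 kips/bolt; interior L_c = 2.5625 − 0.8125 = 1.75, R_n = 63 kips/bolt. φR_n = 0.75 × (2×27.563 + 8×63) = 419.3 kips.
Block shear: shear path 2×[1.0625+4×2.5625] = 2×11.3125 in, A_gv = 11.313, A_nv = 2×(11.3125 − 4.5×0.875)×0.5 = 7.375 in²; tension across gage: (2.8125 − 1×0.875)×0.5 = 0.96875 in². R_n = min(0.6×70×7.375, 0.6×50×11.313) + 1.0×70×0.96875 = min(309.75, 339.39) + 67.813 = 377.56 kips. φR_n = 0.75 × 377.56 = 283.2 kips.
Tension rupture (net): A_n = (7.3125 − 2×0.875)×0.5 = 2.7813 in² (U = 1.0, A_e = A_n). φR_n = 0.75 × 70 × 2.7813 = 146.0 kips.
Governing: min(178.9, 419.3, 283.2, 146.0) = 146.0 kips → net-section rupture.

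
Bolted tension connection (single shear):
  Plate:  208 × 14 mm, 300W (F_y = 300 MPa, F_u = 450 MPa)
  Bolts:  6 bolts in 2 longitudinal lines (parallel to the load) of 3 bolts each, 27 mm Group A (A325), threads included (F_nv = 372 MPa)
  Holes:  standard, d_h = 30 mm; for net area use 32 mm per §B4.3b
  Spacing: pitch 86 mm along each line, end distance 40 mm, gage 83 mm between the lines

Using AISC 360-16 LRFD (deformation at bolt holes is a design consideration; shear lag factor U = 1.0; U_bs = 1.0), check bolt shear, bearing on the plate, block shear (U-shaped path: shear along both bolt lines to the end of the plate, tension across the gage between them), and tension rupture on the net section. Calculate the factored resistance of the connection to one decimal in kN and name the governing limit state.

680.4 kN (net-section rupture governs)

Bolt shear: A_b = π(27)²/4 = 572.56 mm². φR_n = 0.75 × 372 × 572.56 × 6 × 1 = 958.5 kN.
Bearing (14 mm plate, F_u = 450 MPa): end bolts L_c = 40 − 30/2 = 25, R_n = min(1.2×25×14×450, 2.4×27×14×450) = 189 kN/bolt; interior L_c = 86 − 30 = 56, R_n = 408.24 kN/bolt. φR_n = 0.75 × (2×189 + 4×408.24) = 1508.2 kN.
Block shear: shear path 2×[40+2×86] = 2×212 mm, A_gv = 5936, A_nv = 2×(212 − 2.5×32)×14 = 3696 mm²; tension across gage: (83 − 1×32)×14 = 714 mm². R_n = min(0.6×450×3696, 0.6×300×5936) + 1.0×450×714 = min(997.92, 1068.5) + 321.3 = 1319.2 kN. φR_n = 0.75 × 1319.2 = 989.4 kN.
Tension rupture (net): A_n = (208 − 2×32)×14 = 2016 mm² (U = 1.0, A_e = A_n). φR_n = 0.75 × 450 × 2016 = 680.4 kN.
Governing: min(958.5, 1508.2, 989.4, 680.4) = 680.4 kN → net-section rupture.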